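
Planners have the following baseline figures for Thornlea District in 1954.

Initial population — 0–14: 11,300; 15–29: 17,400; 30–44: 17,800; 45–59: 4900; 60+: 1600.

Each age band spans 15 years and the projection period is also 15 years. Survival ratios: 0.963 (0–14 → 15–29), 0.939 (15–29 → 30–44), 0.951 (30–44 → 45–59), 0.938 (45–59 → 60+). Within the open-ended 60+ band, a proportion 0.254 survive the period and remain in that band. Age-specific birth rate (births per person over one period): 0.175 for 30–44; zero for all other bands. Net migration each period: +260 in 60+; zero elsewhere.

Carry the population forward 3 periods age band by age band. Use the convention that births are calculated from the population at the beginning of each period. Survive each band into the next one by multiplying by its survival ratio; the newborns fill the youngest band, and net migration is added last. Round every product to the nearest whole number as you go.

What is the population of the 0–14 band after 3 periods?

1788

— Period 1 —
Births: 17800 × 0.175 = 3115
15–29: 11300 × 0.963 = 10882
30–44: 17400 × 0.939 = 16339
45–59: 17800 × 0.951 = 16928
60+: 4900 × 0.938 + 1600 × 0.254 = 4596 + 406 = 5002
Net migration: 60+ + 260 → 5262
Giving 3115 / 10882 / 16339 / 16928 / 5262.
— Period 2 —
Births: 16339 × 0.175 = 2859
15–29: 3115 × 0.963 = 3000
30–44: 10882 × 0.939 = 10218
45–59: 16339 × 0.951 = 15538
60+: 16928 × 0.938 + 5262 × 0.254 = 15878 + 1337 = 17215
Net migration: 60+ + 260 → 17475
Giving 2859 / 3000 / 10218 / 15538 / 17475.
— Period 3 —
Births: 10218 × 0.175 = 1788
15–29: 2859 × 0.963 = 2753
30–44: 3000 × 0.939 = 2817
45–59: 10218 × 0.951 = 9717
60+: 15538 × 0.938 + 17475 × 0.254 = 14575 + 4439 = 19014
Net migration: 60+ + 260 → 19274
Giving 1788 / 2753 / 2817 / 9717 / 19274.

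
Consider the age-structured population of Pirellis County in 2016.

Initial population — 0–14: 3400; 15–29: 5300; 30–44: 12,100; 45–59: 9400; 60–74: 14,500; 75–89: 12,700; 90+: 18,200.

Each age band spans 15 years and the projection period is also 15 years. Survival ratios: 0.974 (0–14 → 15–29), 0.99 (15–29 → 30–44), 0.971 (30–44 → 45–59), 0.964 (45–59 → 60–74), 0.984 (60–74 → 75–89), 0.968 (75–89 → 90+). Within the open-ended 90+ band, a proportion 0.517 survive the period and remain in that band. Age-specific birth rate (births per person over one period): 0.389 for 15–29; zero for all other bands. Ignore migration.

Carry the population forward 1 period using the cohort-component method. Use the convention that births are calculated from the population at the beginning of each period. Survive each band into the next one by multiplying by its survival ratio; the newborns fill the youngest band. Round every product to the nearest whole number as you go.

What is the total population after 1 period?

67403

Period 1:
Births: 5300 × 0.389 = 2062
15–29: 3400 × 0.974 = 3312
30–44: 5300 × 0.99 = 5247
45–59: 12100 × 0.971 = 11749
60–74: 9400 × 0.964 = 9062
75–89: 14500 × 0.984 = 14268
90+: 12700 × 0.968 + 18200 × 0.517 = 12294 + 9409 = 21703
Population now: 0–14=2062, 15–29=3312, 30–44=5247, 45–59=11749, 60–74=9062, 75–89=14268, 90+=21703
Total after period 1: 2062 + 3312 + 5247 + 11749 + 9062 + 14268 + 21703 = 67403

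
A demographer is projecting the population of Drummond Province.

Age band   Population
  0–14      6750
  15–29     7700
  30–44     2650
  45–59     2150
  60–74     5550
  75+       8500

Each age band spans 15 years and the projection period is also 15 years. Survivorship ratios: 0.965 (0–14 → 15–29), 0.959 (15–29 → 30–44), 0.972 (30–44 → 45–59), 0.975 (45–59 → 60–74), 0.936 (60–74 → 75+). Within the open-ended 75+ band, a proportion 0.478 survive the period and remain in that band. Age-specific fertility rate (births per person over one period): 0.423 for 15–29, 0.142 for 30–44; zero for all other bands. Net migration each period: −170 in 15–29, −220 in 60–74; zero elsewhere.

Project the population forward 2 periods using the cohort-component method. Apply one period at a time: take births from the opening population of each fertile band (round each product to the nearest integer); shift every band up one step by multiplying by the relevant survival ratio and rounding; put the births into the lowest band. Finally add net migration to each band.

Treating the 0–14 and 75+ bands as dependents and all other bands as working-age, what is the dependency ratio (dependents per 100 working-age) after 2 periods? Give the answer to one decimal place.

— Period 1 —
Births: 7700 × 0.423 = 3257, 2650 × 0.142 = 376 → 3633
15–29: 6750 × 0.965 = 6514
30–44: 7700 × 0.959 = 7384
45–59: 2650 × 0.972 = 2576
60–74: 2150 × 0.975 = 2096
75+: 5550 × 0.936 + 8500 × 0.478 = 5195 + 4063 = 9258
Net migration: 15–29 − 170 → 6344; 60–74 − 220 → 1876
→ [3633, 6344, 7384, 2576, 1876, 9258]
— Period 2 —
Births: 6344 × 0.423 = 2684, 7384 × 0.142 = 1049 → 3733
15–29: 3633 × 0.965 = 3506
30–44: 6344 × 0.959 = 6084
45–59: 7384 × 0.972 = 7177
60–74: 2576 × 0.975 = 2512
75+: 1876 × 0.936 + 9258 × 0.478 = 1756 + 4425 = 6181
Net migration: 15–29 − 170 → 3336; 60–74 − 220 → 2292
→ [3733, 3336, 6084, 7177, 2292, 6181]
Dependents (band 0–14 + band 75+) = 3733 + 6181 = 9914; working-age = 18889; ratio = 9914/18889 × 100 = 52.5

52.5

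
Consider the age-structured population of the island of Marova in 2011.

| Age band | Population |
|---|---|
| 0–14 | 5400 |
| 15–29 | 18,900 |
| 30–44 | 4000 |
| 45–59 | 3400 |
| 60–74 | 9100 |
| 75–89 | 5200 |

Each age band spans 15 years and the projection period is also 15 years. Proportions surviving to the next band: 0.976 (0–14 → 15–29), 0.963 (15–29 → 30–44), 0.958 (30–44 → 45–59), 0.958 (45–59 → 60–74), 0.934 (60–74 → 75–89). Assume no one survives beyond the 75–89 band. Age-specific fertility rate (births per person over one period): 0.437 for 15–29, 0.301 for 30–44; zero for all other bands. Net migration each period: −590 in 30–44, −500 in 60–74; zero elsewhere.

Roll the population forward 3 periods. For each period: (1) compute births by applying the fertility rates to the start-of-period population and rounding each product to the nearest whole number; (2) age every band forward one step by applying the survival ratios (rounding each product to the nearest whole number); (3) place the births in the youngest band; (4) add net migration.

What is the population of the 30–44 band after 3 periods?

— Period 1 —
Births: 18900 * 0.437 = 8259  |  4000 * 0.301 = 1204 → 9463
15–29: 5400 * 0.976 = 5270
30–44: 18900 * 0.963 = 18201
45–59: 4000 * 0.958 = 3832
60–74: 3400 * 0.958 = 3257
75–89: 9100 * 0.934 = 8499
Net migration: 30–44 − 590 → 17611; 60–74 − 500 → 2757
Giving 9463 / 5270 / 17611 / 3832 / 2757 / 8499.
— Period 2 —
Births: 5270 * 0.437 = 2303  |  17611 * 0.301 = 5301 → 7604
15–29: 9463 * 0.976 = 9236
30–44: 5270 * 0.963 = 5075
45–59: 17611 * 0.958 = 16871
60–74: 3832 * 0.958 = 3671
75–89: 2757 * 0.934 = 2575
Net migration: 30–44 − 590 → 4485; 60–74 − 500 → 3171
Giving 7604 / 9236 / 4485 / 16871 / 3171 / 2575.
— Period 3 —
Births: 9236 * 0.437 = 4036  |  4485 * 0.301 = 1350 → 5386
15–29: 7604 * 0.976 = 7422
30–44: 9236 * 0.963 = 8894
45–59: 4485 * 0.958 = 4297
60–74: 16871 * 0.958 = 16162
75–89: 3171 * 0.934 = 2962
Net migration: 30–44 − 590 → 8304; 60–74 − 500 → 15662
Giving 5386 / 7422 / 8304 / 4297 / 15662 / 2962.

8304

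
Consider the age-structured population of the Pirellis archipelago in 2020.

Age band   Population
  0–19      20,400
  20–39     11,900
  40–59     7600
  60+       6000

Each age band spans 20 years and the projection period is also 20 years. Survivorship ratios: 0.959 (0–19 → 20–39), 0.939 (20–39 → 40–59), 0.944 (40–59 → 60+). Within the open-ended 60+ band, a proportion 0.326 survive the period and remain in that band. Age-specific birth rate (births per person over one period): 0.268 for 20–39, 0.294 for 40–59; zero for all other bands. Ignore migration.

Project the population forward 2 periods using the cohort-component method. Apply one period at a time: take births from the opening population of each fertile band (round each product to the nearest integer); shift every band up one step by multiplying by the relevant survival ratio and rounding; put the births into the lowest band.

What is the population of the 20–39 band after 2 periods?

Call the bands 1 to 4, youngest first.
— Period 1 —
Births: 11900 × 0.268 = 3189  |  7600 × 0.294 = 2234 → 5423
Band 2: 20400 × 0.959 = 19564
Band 3: 11900 × 0.939 = 11174
Band 4: 7600 × 0.944 + 6000 × 0.326 = 7174 + 1956 = 9130
Population now: 0–19=5423, 20–39=19564, 40–59=11174, 60+=9130
— Period 2 —
Births: 19564 × 0.268 = 5243  |  11174 × 0.294 = 3285 → 8528
Band 2: 5423 × 0.959 = 5201
Band 3: 19564 × 0.939 = 18371
Band 4: 11174 × 0.944 + 9130 × 0.326 = 10548 + 2976 = 13524
Population now: 0–19=8528, 20–39=5201, 40–59=18371, 60+=13524

5201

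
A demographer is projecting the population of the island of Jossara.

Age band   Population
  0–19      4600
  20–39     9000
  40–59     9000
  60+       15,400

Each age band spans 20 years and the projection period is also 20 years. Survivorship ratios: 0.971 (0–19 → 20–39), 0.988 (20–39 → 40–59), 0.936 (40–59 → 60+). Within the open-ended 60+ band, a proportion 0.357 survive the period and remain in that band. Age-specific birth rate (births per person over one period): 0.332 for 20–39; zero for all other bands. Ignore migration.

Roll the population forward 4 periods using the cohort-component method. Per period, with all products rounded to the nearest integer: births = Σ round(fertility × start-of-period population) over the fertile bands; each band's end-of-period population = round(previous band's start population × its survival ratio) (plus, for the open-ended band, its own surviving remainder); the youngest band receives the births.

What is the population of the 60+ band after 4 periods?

5852

(Bands numbered youngest = 1 to oldest = 4.)
Period 1:
Births: 9000 × 0.332 = 2988
Band 2: 4600 × 0.971 = 4467
Band 3: 9000 × 0.988 = 8892
Band 4: 9000 × 0.936 + 15400 × 0.357 = 8424 + 5498 = 13922
End of period: [2988, 4467, 8892, 13922]
Period 2:
Births: 4467 × 0.332 = 1483
Band 2: 2988 × 0.971 = 2901
Band 3: 4467 × 0.988 = 4413
Band 4: 8892 × 0.936 + 13922 × 0.357 = 8323 + 4970 = 13293
End of period: [1483, 2901, 4413, 13293]
Period 3:
Births: 2901 × 0.332 = 963
Band 2: 1483 × 0.971 = 1440
Band 3: 2901 × 0.988 = 2866
Band 4: 4413 × 0.936 + 13293 × 0.357 = 4131 + 4746 = 8877
End of period: [963, 1440, 2866, 8877]
Period 4:
Births: 1440 × 0.332 = 478
Band 2: 963 × 0.971 = 935
Band 3: 1440 × 0.988 = 1423
Band 4: 2866 × 0.936 + 8877 × 0.357 = 2683 + 3169 = 5852
End of period: [478, 935, 1423, 5852]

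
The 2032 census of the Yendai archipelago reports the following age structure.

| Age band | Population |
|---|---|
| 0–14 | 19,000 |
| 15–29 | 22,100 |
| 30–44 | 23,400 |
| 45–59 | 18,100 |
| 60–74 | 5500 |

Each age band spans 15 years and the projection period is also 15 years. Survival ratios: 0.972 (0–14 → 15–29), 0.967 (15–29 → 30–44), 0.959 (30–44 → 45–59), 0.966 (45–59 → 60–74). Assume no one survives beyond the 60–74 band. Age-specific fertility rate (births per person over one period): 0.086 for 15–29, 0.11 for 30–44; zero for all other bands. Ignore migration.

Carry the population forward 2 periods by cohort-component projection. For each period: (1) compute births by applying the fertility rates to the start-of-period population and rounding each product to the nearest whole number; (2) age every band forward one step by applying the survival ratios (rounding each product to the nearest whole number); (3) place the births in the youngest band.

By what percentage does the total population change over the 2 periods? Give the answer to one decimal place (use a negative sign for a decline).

Let band 1 be 0–14 through band 5 = 60–74.
After projecting period 1:
Births: 22100 * 0.086 = 1901 ; 23400 * 0.11 = 2574 → total 4475
Band 2: 19000 * 0.972 = 18468
Band 3: 22100 * 0.967 = 21371
Band 4: 23400 * 0.959 = 22441
Band 5: 18100 * 0.966 = 17485
Giving 4475 / 18468 / 21371 / 22441 / 17485.
After projecting period 2:
Births: 18468 * 0.086 = 1588 ; 21371 * 0.11 = 2351 → total 3939
Band 2: 4475 * 0.972 = 4350
Band 3: 18468 * 0.967 = 17859
Band 4: 21371 * 0.959 = 20495
Band 5: 22441 * 0.966 = 21678
Giving 3939 / 4350 / 17859 / 20495 / 21678.
Total: 88100 → 68321; change = -19779; percentage change = -22.5%

-22.5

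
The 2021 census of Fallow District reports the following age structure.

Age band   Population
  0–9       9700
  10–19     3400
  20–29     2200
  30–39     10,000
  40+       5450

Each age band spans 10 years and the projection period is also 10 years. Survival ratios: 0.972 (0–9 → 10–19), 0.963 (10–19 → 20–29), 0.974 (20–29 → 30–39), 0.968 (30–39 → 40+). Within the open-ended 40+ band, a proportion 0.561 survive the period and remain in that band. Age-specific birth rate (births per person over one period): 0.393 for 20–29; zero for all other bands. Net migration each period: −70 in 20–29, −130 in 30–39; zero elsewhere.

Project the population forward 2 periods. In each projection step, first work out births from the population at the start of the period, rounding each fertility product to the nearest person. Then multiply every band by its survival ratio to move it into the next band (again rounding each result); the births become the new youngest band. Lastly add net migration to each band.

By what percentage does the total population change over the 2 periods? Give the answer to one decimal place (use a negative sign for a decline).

After projecting period 1:
Births: 2200 × 0.393 = 865
10–19: 9700 × 0.972 = 9428
20–29: 3400 × 0.963 = 3274
30–39: 2200 × 0.974 = 2143
40+: 10000 × 0.968 + 5450 × 0.561 = 9680 + 3057 = 12737
Net migration: 20–29 − 70 → 3204; 30–39 − 130 → 2013
→ [865, 9428, 3204, 2013, 12737]
After projecting period 2:
Births: 3204 × 0.393 = 1259
10–19: 865 × 0.972 = 841
20–29: 9428 × 0.963 = 9079
30–39: 3204 × 0.974 = 3121
40+: 2013 × 0.968 + 12737 × 0.561 = 1949 + 7145 = 9094
Net migration: 20–29 − 70 → 9009; 30–39 − 130 → 2991
→ [1259, 841, 9009, 2991, 9094]
Total: 30750 → 23194; change = -7556; percentage change = -24.6%

-24.6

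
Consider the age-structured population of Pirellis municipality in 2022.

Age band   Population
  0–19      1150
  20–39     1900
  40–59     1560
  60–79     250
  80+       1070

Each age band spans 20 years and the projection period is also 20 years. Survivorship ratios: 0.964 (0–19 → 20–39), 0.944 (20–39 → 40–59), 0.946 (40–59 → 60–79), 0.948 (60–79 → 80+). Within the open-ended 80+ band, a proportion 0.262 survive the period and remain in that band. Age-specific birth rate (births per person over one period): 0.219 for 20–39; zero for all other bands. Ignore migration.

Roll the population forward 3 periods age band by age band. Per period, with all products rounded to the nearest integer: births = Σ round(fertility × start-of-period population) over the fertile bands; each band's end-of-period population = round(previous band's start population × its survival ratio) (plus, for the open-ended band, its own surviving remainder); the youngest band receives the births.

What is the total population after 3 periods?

After projecting period 1:
Births: 1900 * 0.219 = 416
20–39: 1150 * 0.964 = 1109
40–59: 1900 * 0.944 = 1794
60–79: 1560 * 0.946 = 1476
80+: 250 * 0.948 + 1070 * 0.262 = 237 + 280 = 517
→ [416, 1109, 1794, 1476, 517]
After projecting period 2:
Births: 1109 * 0.219 = 243
20–39: 416 * 0.964 = 401
40–59: 1109 * 0.944 = 1047
60–79: 1794 * 0.946 = 1697
80+: 1476 * 0.948 + 517 * 0.262 = 1399 + 135 = 1534
→ [243, 401, 1047, 1697, 1534]
After projecting period 3:
Births: 401 * 0.219 = 88
20–39: 243 * 0.964 = 234
40–59: 401 * 0.944 = 379
60–79: 1047 * 0.946 = 990
80+: 1697 * 0.948 + 1534 * 0.262 = 1609 + 402 = 2011
→ [88, 234, 379, 990, 2011]
Total after period 3: 88 + 234 + 379 + 990 + 2011 = 3702

3702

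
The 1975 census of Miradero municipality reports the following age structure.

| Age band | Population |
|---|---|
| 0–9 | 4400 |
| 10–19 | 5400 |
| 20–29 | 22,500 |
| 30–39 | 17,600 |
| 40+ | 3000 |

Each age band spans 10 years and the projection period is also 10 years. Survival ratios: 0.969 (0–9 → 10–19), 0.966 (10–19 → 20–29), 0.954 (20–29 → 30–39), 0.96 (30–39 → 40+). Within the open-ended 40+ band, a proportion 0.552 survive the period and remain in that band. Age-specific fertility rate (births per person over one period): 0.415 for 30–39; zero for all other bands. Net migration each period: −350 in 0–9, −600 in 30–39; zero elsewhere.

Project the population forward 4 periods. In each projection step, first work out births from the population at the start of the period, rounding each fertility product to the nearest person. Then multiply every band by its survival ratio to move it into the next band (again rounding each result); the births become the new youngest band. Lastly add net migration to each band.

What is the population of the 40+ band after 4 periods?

14740

Call the groups 1 to 5, youngest first.
Period 1.
Births: 17600 × 0.415 = 7304
Group 2: 4400 × 0.969 = 4264
Group 3: 5400 × 0.966 = 5216
Group 4: 22500 × 0.954 = 21465
Group 5: 17600 × 0.96 + 3000 × 0.552 = 16896 + 1656 = 18552
Net migration: Group 1 − 350 → 6954; Group 4 − 600 → 20865
End of period: [6954, 4264, 5216, 20865, 18552]
Period 2.
Births: 20865 × 0.415 = 8659
Group 2: 6954 × 0.969 = 6738
Group 3: 4264 × 0.966 = 4119
Group 4: 5216 × 0.954 = 4976
Group 5: 20865 × 0.96 + 18552 × 0.552 = 20030 + 10241 = 30271
Net migration: Group 1 − 350 → 8309; Group 4 − 600 → 4376
End of period: [8309, 6738, 4119, 4376, 30271]
Period 3.
Births: 4376 × 0.415 = 1816
Group 2: 8309 × 0.969 = 8051
Group 3: 6738 × 0.966 = 6509
Group 4: 4119 × 0.954 = 3930
Group 5: 4376 × 0.96 + 30271 × 0.552 = 4201 + 16710 = 20911
Net migration: Group 1 − 350 → 1466; Group 4 − 600 → 3330
End of period: [1466, 8051, 6509, 3330, 20911]
Period 4.
Births: 3330 × 0.415 = 1382
Group 2: 1466 × 0.969 = 1421
Group 3: 8051 × 0.966 = 7777
Group 4: 6509 × 0.954 = 6210
Group 5: 3330 × 0.96 + 20911 × 0.552 = 3197 + 11543 = 14740
Net migration: Group 1 − 350 → 1032; Group 4 − 600 → 5610
End of period: [1032, 1421, 7777, 5610, 14740]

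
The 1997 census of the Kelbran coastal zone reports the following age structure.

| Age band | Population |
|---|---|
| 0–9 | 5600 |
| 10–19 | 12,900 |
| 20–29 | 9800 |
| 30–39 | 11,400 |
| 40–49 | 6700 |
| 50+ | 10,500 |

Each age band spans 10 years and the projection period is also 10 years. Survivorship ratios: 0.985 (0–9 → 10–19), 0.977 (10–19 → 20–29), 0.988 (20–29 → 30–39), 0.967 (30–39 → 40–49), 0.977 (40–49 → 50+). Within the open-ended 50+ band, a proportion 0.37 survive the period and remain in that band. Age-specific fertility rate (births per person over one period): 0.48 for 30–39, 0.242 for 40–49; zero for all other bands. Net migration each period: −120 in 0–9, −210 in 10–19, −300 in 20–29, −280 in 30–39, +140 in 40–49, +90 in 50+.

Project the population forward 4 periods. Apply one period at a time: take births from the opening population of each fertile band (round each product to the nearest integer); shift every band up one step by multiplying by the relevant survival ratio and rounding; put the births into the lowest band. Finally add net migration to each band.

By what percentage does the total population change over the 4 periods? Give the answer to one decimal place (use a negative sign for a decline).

— Period 1 —
Births: 11400 * 0.48 = 5472, 6700 * 0.242 = 1621 → total 7093
10–19: 5600 * 0.985 = 5516
20–29: 12900 * 0.977 = 12603
30–39: 9800 * 0.988 = 9682
40–49: 11400 * 0.967 = 11024
50+: 6700 * 0.977 + 10500 * 0.37 = 6546 + 3885 = 10431
Net migration: 0–9 − 120 → 6973; 10–19 − 210 → 5306; 20–29 − 300 → 12303; 30–39 − 280 → 9402; 40–49 + 140 → 11164; 50+ + 90 → 10521
End of period: [6973, 5306, 12303, 9402, 11164, 10521]
— Period 2 —
Births: 9402 * 0.48 = 4513, 11164 * 0.242 = 2702 → total 7215
10–19: 6973 * 0.985 = 6868
20–29: 5306 * 0.977 = 5184
30–39: 12303 * 0.988 = 12155
40–49: 9402 * 0.967 = 9092
50+: 11164 * 0.977 + 10521 * 0.37 = 10907 + 3893 = 14800
Net migration: 0–9 − 120 → 7095; 10–19 − 210 → 6658; 20–29 − 300 → 4884; 30–39 − 280 → 11875; 40–49 + 140 → 9232; 50+ + 90 → 14890
End of period: [7095, 6658, 4884, 11875, 9232, 14890]
— Period 3 —
Births: 11875 * 0.48 = 5700, 9232 * 0.242 = 2234 → total 7934
10–19: 7095 * 0.985 = 6989
20–29: 6658 * 0.977 = 6505
30–39: 4884 * 0.988 = 4825
40–49: 11875 * 0.967 = 11483
50+: 9232 * 0.977 + 14890 * 0.37 = 9020 + 5509 = 14529
Net migration: 0–9 − 120 → 7814; 10–19 − 210 → 6779; 20–29 − 300 → 6205; 30–39 − 280 → 4545; 40–49 + 140 → 11623; 50+ + 90 → 14619
End of period: [7814, 6779, 6205, 4545, 11623, 14619]
— Period 4 —
Births: 4545 * 0.48 = 2182, 11623 * 0.242 = 2813 → total 4995
10–19: 7814 * 0.985 = 7697
20–29: 6779 * 0.977 = 6623
30–39: 6205 * 0.988 = 6131
40–49: 4545 * 0.967 = 4395
50+: 11623 * 0.977 + 14619 * 0.37 = 11356 + 5409 = 16765
Net migration: 0–9 − 120 → 4875; 10–19 − 210 → 7487; 20–29 − 300 → 6323; 30–39 − 280 → 5851; 40–49 + 140 → 4535; 50+ + 90 → 16855
End of period: [4875, 7487, 6323, 5851, 4535, 16855]
Total: 56900 → 45926; change = -10974; percentage change = -19.3%

-19.3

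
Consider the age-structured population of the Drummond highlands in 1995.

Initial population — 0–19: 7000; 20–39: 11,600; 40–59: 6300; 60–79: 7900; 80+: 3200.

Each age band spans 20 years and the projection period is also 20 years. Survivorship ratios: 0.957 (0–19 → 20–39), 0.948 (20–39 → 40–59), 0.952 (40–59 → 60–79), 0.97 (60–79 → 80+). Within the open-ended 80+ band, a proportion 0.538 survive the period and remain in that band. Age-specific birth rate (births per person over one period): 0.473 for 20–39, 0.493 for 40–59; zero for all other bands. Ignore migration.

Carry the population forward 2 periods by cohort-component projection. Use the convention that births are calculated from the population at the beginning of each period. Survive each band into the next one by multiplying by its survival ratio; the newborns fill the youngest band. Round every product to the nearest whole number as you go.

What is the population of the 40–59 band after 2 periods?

6351

Let band 1 be 0–19 through band 5 = 80+.
Period 1:
Births: 11600 × 0.473 = 5487  |  6300 × 0.493 = 3106 → 8593
Band 2: 7000 × 0.957 = 6699
Band 3: 11600 × 0.948 = 10997
Band 4: 6300 × 0.952 = 5998
Band 5: 7900 × 0.97 + 3200 × 0.538 = 7663 + 1722 = 9385
End of period: [8593, 6699, 10997, 5998, 9385]
Period 2:
Births: 6699 × 0.473 = 3169  |  10997 × 0.493 = 5422 → 8591
Band 2: 8593 × 0.957 = 8224
Band 3: 6699 × 0.948 = 6351
Band 4: 10997 × 0.952 = 10469
Band 5: 5998 × 0.97 + 9385 × 0.538 = 5818 + 5049 = 10867
End of period: [8591, 8224, 6351, 10469, 10867]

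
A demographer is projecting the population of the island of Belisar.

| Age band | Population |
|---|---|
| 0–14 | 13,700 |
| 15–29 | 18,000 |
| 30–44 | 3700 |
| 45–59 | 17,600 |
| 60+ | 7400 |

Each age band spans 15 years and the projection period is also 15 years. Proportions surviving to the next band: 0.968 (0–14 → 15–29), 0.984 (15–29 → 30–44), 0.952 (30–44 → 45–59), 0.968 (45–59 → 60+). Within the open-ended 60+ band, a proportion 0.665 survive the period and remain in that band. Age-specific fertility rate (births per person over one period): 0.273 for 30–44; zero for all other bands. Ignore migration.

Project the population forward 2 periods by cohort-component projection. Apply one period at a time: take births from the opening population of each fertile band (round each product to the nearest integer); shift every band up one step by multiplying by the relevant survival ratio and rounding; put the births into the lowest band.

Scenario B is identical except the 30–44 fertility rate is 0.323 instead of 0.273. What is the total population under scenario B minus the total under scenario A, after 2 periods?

Period 1:
Births: 3700 × 0.273 = 1010
15–29: 13700 × 0.968 = 13262
30–44: 18000 × 0.984 = 17712
45–59: 3700 × 0.952 = 3522
60+: 17600 × 0.968 + 7400 × 0.665 = 17037 + 4921 = 21958
Giving 1010 / 13262 / 17712 / 3522 / 21958.
Period 2:
Births: 17712 × 0.273 = 4835
15–29: 1010 × 0.968 = 978
30–44: 13262 × 0.984 = 13050
45–59: 17712 × 0.952 = 16862
60+: 3522 × 0.968 + 21958 × 0.665 = 3409 + 14602 = 18011
Giving 4835 / 978 / 13050 / 16862 / 18011.
Scenario A total after 2 periods: 53736
Scenario B projection —
Period 1:
Births: 3700 × 0.323 = 1195
15–29: 13700 × 0.968 = 13262
30–44: 18000 × 0.984 = 17712
45–59: 3700 × 0.952 = 3522
60+: 17600 × 0.968 + 7400 × 0.665 = 17037 + 4921 = 21958
Giving 1195 / 13262 / 17712 / 3522 / 21958.
Period 2:
Births: 17712 × 0.323 = 5721
15–29: 1195 × 0.968 = 1157
30–44: 13262 × 0.984 = 13050
45–59: 17712 × 0.952 = 16862
60+: 3522 × 0.968 + 21958 × 0.665 = 3409 + 14602 = 18011
Giving 5721 / 1157 / 13050 / 16862 / 18011.
Scenario B total after 2 periods: 54801
Difference B − A = 54801 − 53736 = 1065

1065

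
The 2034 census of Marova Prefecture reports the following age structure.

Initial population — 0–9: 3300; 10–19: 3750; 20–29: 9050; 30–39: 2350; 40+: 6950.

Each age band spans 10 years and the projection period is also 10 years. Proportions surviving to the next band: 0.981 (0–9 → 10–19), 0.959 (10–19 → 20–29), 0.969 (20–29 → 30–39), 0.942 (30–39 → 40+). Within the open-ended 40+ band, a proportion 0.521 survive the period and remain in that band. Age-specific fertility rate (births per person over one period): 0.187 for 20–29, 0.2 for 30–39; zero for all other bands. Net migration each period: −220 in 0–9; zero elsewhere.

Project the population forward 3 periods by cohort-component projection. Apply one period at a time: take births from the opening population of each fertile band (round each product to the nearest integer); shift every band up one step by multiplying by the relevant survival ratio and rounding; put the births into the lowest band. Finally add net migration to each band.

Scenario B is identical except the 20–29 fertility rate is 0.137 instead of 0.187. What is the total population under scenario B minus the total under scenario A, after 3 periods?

After projecting period 1:
Births: 9050 × 0.187 = 1692, 2350 × 0.2 = 470 → total 2162
10–19: 3300 × 0.981 = 3237
20–29: 3750 × 0.959 = 3596
30–39: 9050 × 0.969 = 8769
40+: 2350 × 0.942 + 6950 × 0.521 = 2214 + 3621 = 5835
Net migration: 0–9 − 220 → 1942
Giving 1942 / 3237 / 3596 / 8769 / 5835.
After projecting period 2:
Births: 3596 × 0.187 = 672, 8769 × 0.2 = 1754 → total 2426
10–19: 1942 × 0.981 = 1905
20–29: 3237 × 0.959 = 3104
30–39: 3596 × 0.969 = 3485
40+: 8769 × 0.942 + 5835 × 0.521 = 8260 + 3040 = 11300
Net migration: 0–9 − 220 → 2206
Giving 2206 / 1905 / 3104 / 3485 / 11300.
After projecting period 3:
Births: 3104 × 0.187 = 580, 3485 × 0.2 = 697 → total 1277
10–19: 2206 × 0.981 = 2164
20–29: 1905 × 0.959 = 1827
30–39: 3104 × 0.969 = 3008
40+: 3485 × 0.942 + 11300 × 0.521 = 3283 + 5887 = 9170
Net migration: 0–9 − 220 → 1057
Giving 1057 / 2164 / 1827 / 3008 / 9170.
Scenario A total after 3 periods: 17226
Scenario B projection —
After projecting period 1:
Births: 9050 × 0.137 = 1240, 2350 × 0.2 = 470 → total 1710
10–19: 3300 × 0.981 = 3237
20–29: 3750 × 0.959 = 3596
30–39: 9050 × 0.969 = 8769
40+: 2350 × 0.942 + 6950 × 0.521 = 2214 + 3621 = 5835
Net migration: 0–9 − 220 → 1490
Giving 1490 / 3237 / 3596 / 8769 / 5835.
After projecting period 2:
Births: 3596 × 0.137 = 493, 8769 × 0.2 = 1754 → total 2247
10–19: 1490 × 0.981 = 1462
20–29: 3237 × 0.959 = 3104
30–39: 3596 × 0.969 = 3485
40+: 8769 × 0.942 + 5835 × 0.521 = 8260 + 3040 = 11300
Net migration: 0–9 − 220 → 2027
Giving 2027 / 1462 / 3104 / 3485 / 11300.
After projecting period 3:
Births: 3104 × 0.137 = 425, 3485 × 0.2 = 697 → total 1122
10–19: 2027 × 0.981 = 1988
20–29: 1462 × 0.959 = 1402
30–39: 3104 × 0.969 = 3008
40+: 3485 × 0.942 + 11300 × 0.521 = 3283 + 5887 = 9170
Net migration: 0–9 − 220 → 902
Giving 902 / 1988 / 1402 / 3008 / 9170.
Scenario B total after 3 periods: 16470
Difference B − A = 16470 − 17226 = -756

-756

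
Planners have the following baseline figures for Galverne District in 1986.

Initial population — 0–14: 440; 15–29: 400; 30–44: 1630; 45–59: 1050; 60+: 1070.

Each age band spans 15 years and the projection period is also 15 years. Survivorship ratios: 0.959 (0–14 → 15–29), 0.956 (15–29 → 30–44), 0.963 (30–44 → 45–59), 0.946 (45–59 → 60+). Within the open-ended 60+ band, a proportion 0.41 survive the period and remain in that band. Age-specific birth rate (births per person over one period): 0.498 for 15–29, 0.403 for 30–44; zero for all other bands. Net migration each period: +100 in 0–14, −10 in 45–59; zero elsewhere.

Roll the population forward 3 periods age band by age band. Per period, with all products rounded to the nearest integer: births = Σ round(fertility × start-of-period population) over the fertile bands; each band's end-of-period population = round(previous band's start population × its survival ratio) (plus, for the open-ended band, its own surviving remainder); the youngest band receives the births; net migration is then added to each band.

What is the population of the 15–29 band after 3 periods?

Call the groups 1 to 5, youngest first.
— Period 1 —
Births: 400 * 0.498 = 199  |  1630 * 0.403 = 657 ⇒ total 856
Group 2: 440 * 0.959 = 422
Group 3: 400 * 0.956 = 382
Group 4: 1630 * 0.963 = 1570
Group 5: 1050 * 0.946 + 1070 * 0.41 = 993 + 439 = 1432
Net migration: Group 1 + 100 → 956; Group 4 − 10 → 1560
End of period: [956, 422, 382, 1560, 1432]
— Period 2 —
Births: 422 * 0.498 = 210  |  382 * 0.403 = 154 ⇒ total 364
Group 2: 956 * 0.959 = 917
Group 3: 422 * 0.956 = 403
Group 4: 382 * 0.963 = 368
Group 5: 1560 * 0.946 + 1432 * 0.41 = 1476 + 587 = 2063
Net migration: Group 1 + 100 → 464; Group 4 − 10 → 358
End of period: [464, 917, 403, 358, 2063]
— Period 3 —
Births: 917 * 0.498 = 457  |  403 * 0.403 = 162 ⇒ total 619
Group 2: 464 * 0.959 = 445
Group 3: 917 * 0.956 = 877
Group 4: 403 * 0.963 = 388
Group 5: 358 * 0.946 + 2063 * 0.41 = 339 + 846 = 1185
Net migration: Group 1 + 100 → 719; Group 4 − 10 → 378
End of period: [719, 445, 877, 378, 1185]

445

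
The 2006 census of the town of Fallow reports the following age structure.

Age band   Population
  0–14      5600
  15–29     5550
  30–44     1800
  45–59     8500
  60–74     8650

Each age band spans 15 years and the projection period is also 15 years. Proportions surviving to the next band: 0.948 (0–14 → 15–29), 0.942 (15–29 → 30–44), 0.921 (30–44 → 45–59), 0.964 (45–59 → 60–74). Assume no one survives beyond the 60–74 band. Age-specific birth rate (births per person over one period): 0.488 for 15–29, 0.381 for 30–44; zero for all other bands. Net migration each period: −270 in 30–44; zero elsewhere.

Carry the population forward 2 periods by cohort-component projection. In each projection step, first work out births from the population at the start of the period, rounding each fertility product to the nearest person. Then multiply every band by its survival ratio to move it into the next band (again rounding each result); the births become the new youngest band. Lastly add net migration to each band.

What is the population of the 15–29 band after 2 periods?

Call the groups 1 to 5, youngest first.
Period 1.
Births: 5550 × 0.488 = 2708, 1800 × 0.381 = 686 ⇒ total 3394
Group 2: 5600 × 0.948 = 5309
Group 3: 5550 × 0.942 = 5228
Group 4: 1800 × 0.921 = 1658
Group 5: 8500 × 0.964 = 8194
Net migration: Group 3 − 270 → 4958
End of period: [3394, 5309, 4958, 1658, 8194]
Period 2.
Births: 5309 × 0.488 = 2591, 4958 × 0.381 = 1889 ⇒ total 4480
Group 2: 3394 × 0.948 = 3218
Group 3: 5309 × 0.942 = 5001
Group 4: 4958 × 0.921 = 4566
Group 5: 1658 × 0.964 = 1598
Net migration: Group 3 − 270 → 4731
End of period: [4480, 3218, 4731, 4566, 1598]

3218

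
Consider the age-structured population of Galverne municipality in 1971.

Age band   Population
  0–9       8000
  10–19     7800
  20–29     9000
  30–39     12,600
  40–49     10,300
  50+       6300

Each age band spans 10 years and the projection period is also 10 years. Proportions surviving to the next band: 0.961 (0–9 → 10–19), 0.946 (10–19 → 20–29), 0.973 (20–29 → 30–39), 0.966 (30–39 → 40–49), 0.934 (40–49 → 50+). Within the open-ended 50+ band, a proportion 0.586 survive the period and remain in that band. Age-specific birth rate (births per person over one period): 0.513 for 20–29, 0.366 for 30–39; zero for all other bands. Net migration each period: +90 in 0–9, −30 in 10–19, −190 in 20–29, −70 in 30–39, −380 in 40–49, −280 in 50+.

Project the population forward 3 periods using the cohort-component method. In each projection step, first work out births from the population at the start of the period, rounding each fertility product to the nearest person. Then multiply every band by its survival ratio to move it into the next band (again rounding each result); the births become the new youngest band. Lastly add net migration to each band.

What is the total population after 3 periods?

Period 1.
Births: 9000 × 0.513 = 4617, 12600 × 0.366 = 4612 → total 9229
10–19: 8000 × 0.961 = 7688
20–29: 7800 × 0.946 = 7379
30–39: 9000 × 0.973 = 8757
40–49: 12600 × 0.966 = 12172
50+: 10300 × 0.934 + 6300 × 0.586 = 9620 + 3692 = 13312
Net migration: 0–9 + 90 → 9319; 10–19 − 30 → 7658; 20–29 − 190 → 7189; 30–39 − 70 → 8687; 40–49 − 380 → 11792; 50+ − 280 → 13032
Giving 9319 / 7658 / 7189 / 8687 / 11792 / 13032.
Period 2.
Births: 7189 × 0.513 = 3688, 8687 × 0.366 = 3179 → total 6867
10–19: 9319 × 0.961 = 8956
20–29: 7658 × 0.946 = 7244
30–39: 7189 × 0.973 = 6995
40–49: 8687 × 0.966 = 8392
50+: 11792 × 0.934 + 13032 × 0.586 = 11014 + 7637 = 18651
Net migration: 0–9 + 90 → 6957; 10–19 − 30 → 8926; 20–29 − 190 → 7054; 30–39 − 70 → 6925; 40–49 − 380 → 8012; 50+ − 280 → 18371
Giving 6957 / 8926 / 7054 / 6925 / 8012 / 18371.
Period 3.
Births: 7054 × 0.513 = 3619, 6925 × 0.366 = 2535 → total 6154
10–19: 6957 × 0.961 = 6686
20–29: 8926 × 0.946 = 8444
30–39: 7054 × 0.973 = 6864
40–49: 6925 × 0.966 = 6690
50+: 8012 × 0.934 + 18371 × 0.586 = 7483 + 10765 = 18248
Net migration: 0–9 + 90 → 6244; 10–19 − 30 → 6656; 20–29 − 190 → 8254; 30–39 − 70 → 6794; 40–49 − 380 → 6310; 50+ − 280 → 17968
Giving 6244 / 6656 / 8254 / 6794 / 6310 / 17968.
Total after period 3: 6244 + 6656 + 8254 + 6794 + 6310 + 17968 = 52226

52226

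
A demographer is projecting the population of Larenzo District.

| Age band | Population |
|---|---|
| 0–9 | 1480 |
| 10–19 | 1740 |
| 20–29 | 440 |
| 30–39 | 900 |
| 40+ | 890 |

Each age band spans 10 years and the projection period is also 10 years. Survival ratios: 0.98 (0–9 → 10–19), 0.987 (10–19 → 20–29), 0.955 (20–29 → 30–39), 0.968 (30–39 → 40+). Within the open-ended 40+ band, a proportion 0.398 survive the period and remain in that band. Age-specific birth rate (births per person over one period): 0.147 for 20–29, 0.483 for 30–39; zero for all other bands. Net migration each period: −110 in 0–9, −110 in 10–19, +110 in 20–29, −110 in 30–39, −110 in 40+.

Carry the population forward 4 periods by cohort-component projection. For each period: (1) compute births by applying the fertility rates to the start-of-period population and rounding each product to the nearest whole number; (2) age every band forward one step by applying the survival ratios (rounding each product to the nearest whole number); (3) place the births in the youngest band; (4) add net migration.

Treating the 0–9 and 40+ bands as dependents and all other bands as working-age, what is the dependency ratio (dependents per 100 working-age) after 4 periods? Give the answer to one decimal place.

178.8

Period 1.
Births: 440 × 0.147 = 65 ; 900 × 0.483 = 435 → 500
10–19: 1480 × 0.98 = 1450
20–29: 1740 × 0.987 = 1717
30–39: 440 × 0.955 = 420
40+: 900 × 0.968 + 890 × 0.398 = 871 + 354 = 1225
Net migration: 0–9 − 110 → 390; 10–19 − 110 → 1340; 20–29 + 110 → 1827; 30–39 − 110 → 310; 40+ − 110 → 1115
Population now: 0–9=390, 10–19=1340, 20–29=1827, 30–39=310, 40+=1115
Period 2.
Births: 1827 × 0.147 = 269 ; 310 × 0.483 = 150 → 419
10–19: 390 × 0.98 = 382
20–29: 1340 × 0.987 = 1323
30–39: 1827 × 0.955 = 1745
40+: 310 × 0.968 + 1115 × 0.398 = 300 + 444 = 744
Net migration: 0–9 − 110 → 309; 10–19 − 110 → 272; 20–29 + 110 → 1433; 30–39 − 110 → 1635; 40+ − 110 → 634
Population now: 0–9=309, 10–19=272, 20–29=1433, 30–39=1635, 40+=634
Period 3.
Births: 1433 × 0.147 = 211 ; 1635 × 0.483 = 790 → 1001
10–19: 309 × 0.98 = 303
20–29: 272 × 0.987 = 268
30–39: 1433 × 0.955 = 1369
40+: 1635 × 0.968 + 634 × 0.398 = 1583 + 252 = 1835
Net migration: 0–9 − 110 → 891; 10–19 − 110 → 193; 20–29 + 110 → 378; 30–39 − 110 → 1259; 40+ − 110 → 1725
Population now: 0–9=891, 10–19=193, 20–29=378, 30–39=1259, 40+=1725
Period 4.
Births: 378 × 0.147 = 56 ; 1259 × 0.483 = 608 → 664
10–19: 891 × 0.98 = 873
20–29: 193 × 0.987 = 190
30–39: 378 × 0.955 = 361
40+: 1259 × 0.968 + 1725 × 0.398 = 1219 + 687 = 1906
Net migration: 0–9 − 110 → 554; 10–19 − 110 → 763; 20–29 + 110 → 300; 30–39 − 110 → 251; 40+ − 110 → 1796
Population now: 0–9=554, 10–19=763, 20–29=300, 30–39=251, 40+=1796
Dependents (band 0–9 + band 40+) = 554 + 1796 = 2350; working-age = 1314; ratio = 2350/1314 × 100 = 178.8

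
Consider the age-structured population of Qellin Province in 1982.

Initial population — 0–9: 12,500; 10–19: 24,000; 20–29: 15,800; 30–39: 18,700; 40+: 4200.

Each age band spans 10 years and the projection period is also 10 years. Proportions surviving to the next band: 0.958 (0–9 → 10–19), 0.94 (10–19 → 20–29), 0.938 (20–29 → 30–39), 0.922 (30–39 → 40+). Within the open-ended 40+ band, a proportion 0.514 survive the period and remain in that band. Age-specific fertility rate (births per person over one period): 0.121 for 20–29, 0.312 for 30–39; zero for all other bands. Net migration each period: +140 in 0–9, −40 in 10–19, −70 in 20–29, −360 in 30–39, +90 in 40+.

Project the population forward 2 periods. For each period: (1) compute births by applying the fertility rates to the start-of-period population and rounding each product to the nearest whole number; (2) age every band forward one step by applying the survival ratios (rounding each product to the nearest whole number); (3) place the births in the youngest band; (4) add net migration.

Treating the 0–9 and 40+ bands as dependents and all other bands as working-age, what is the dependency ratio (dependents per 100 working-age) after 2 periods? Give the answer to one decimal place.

[period 1]
Births: 15800 × 0.121 = 1912, 18700 × 0.312 = 5834 → 7746
10–19: 12500 × 0.958 = 11975
20–29: 24000 × 0.94 = 22560
30–39: 15800 × 0.938 = 14820
40+: 18700 × 0.922 + 4200 × 0.514 = 17241 + 2159 = 19400
Net migration: 0–9 + 140 → 7886; 10–19 − 40 → 11935; 20–29 − 70 → 22490; 30–39 − 360 → 14460; 40+ + 90 → 19490
End of period: [7886, 11935, 22490, 14460, 19490]
[period 2]
Births: 22490 × 0.121 = 2721, 14460 × 0.312 = 4512 → 7233
10–19: 7886 × 0.958 = 7555
20–29: 11935 × 0.94 = 11219
30–39: 22490 × 0.938 = 21096
40+: 14460 × 0.922 + 19490 × 0.514 = 13332 + 10018 = 23350
Net migration: 0–9 + 140 → 7373; 10–19 − 40 → 7515; 20–29 − 70 → 11149; 30–39 − 360 → 20736; 40+ + 90 → 23440
End of period: [7373, 7515, 11149, 20736, 23440]
Dependents (band 0–9 + band 40+) = 7373 + 23440 = 30813; working-age = 39400; ratio = 30813/39400 × 100 = 78.2

78.2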